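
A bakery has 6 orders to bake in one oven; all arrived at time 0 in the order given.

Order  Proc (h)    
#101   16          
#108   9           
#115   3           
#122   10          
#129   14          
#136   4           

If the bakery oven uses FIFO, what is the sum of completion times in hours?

FIFO (arrival order): #101 #108 #115 #122 #129 #136.
#101: 0→16
#108: 16→25
#115: 25→28
#122: 28→38
#129: 38→52
#136: 52→56
Sum = 16+25+28+38+52+56 = 215.

215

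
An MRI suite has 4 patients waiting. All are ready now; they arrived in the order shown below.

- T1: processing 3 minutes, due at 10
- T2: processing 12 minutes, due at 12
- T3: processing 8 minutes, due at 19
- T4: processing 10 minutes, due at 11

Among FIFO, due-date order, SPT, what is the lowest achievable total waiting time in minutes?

FIFO (arrival order): T1 T2 T3 T4.
T1: waits 0, runs 0→3
T2: waits 3, runs 3→15
T3: waits 15, runs 15→23
T4: waits 23, runs 23→33
Sum = 0+3+15+23 = 41.
EDD (increasing due date): T1 T4 T2 T3.
T1: waits 0, runs 0→3
T4: waits 3, runs 3→13
T2: waits 13, runs 13→25
T3: waits 25, runs 25→33
Sum = 0+3+13+25 = 41.
SPT (increasing processing time): T1 T3 T4 T2.
T1: waits 0, runs 0→3
T3: waits 3, runs 3→11
T4: waits 11, runs 11→21
T2: waits 21, runs 21→33
Sum = 0+3+11+21 = 35.
FIFO 41, EDD 41, SPT 35 → minimum 35.

35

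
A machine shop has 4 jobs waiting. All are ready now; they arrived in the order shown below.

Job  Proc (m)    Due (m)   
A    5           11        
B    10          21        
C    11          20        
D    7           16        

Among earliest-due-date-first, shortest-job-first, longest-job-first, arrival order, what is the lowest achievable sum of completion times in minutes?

EDD (increasing due date): A D C B.
A: 0→5
D: 5→12
C: 12→23
B: 23→33
Sum = 5+12+23+33 = 73.
SPT (increasing processing time): A D B C.
A: 0→5
D: 5→12
B: 12→22
C: 22→33
Sum = 5+12+22+33 = 72.
LPT (decreasing processing time): C B D A.
C: 0→11
B: 11→21
D: 21→28
A: 28→33
Sum = 11+21+28+33 = 93.
FIFO (arrival order): A B C D.
A: 0→5
B: 5→15
C: 15→26
D: 26→33
Sum = 5+15+26+33 = 79.
EDD 73, SPT 72, LPT 93, FIFO 79 → minimum 72.

72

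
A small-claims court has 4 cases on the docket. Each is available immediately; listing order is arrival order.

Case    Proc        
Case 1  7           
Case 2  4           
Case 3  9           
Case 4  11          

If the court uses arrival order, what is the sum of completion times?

FIFO (arrival order): Case 1 Case 2 Case 3 Case 4.
Case 1: 0→7
Case 2: 7→11
Case 3: 11→20
Case 4: 20→31
Sum = 7+11+20+31 = 69.

69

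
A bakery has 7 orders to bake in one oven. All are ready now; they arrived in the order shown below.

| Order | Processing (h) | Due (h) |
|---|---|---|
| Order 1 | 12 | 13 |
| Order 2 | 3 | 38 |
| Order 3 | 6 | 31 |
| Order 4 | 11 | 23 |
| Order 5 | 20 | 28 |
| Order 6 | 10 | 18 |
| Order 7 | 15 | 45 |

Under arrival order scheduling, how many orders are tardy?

FIFO (arrival order): Order 1 Order 2 Order 3 Order 4 Order 5 Order 6 Order 7.
Order 1: 0→12, due 13, tardiness 0
Order 2: 12→15, due 38, tardiness 0
Order 3: 15→21, due 31, tardiness 0
Order 4: 21→32, due 23, tardiness 9
Order 5: 32→52, due 28, tardiness 24
Order 6: 52→62, due 18, tardiness 44
Order 7: 62→77, due 45, tardiness 32
Late orders: 4.

4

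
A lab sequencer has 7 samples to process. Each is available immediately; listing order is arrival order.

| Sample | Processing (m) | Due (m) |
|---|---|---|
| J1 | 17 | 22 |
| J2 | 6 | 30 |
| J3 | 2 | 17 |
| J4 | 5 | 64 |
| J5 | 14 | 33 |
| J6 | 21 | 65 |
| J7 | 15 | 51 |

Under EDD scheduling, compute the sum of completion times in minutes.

EDD (increasing due date): J3 J1 J2 J5 J7 J4 J6.
J3: 0→2
J1: 2→19
J2: 19→25
J5: 25→39
J7: 39→54
J4: 54→59
J6: 59→80
Sum = 2+19+25+39+54+59+80 = 278.

278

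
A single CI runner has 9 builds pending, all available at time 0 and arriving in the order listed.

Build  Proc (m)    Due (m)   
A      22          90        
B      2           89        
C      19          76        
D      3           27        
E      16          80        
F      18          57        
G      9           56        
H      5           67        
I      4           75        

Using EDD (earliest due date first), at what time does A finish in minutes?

EDD (increasing due date): D G F H I C E B A.
D: 0→3
G: 3→12
F: 12→30
H: 30→35
I: 35→39
C: 39→58
E: 58→74
B: 74→76
A: 76→98

98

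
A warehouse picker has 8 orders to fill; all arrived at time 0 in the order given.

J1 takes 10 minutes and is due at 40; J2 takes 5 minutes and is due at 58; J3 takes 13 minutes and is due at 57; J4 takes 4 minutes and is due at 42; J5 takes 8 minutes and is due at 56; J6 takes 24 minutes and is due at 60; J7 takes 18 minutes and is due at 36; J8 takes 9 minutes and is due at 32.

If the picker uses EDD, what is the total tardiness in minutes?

45

EDD (increasing due date): J8 J7 J1 J4 J5 J3 J2 J6.
J8: 0→9, due 32, tardiness 0
J7: 9→27, due 36, tardiness 0
J1: 27→37, due 40, tardiness 0
J4: 37→41, due 42, tardiness 0
J5: 41→49, due 56, tardiness 0
J3: 49→62, due 57, tardiness 5
J2: 62→67, due 58, tardiness 9
J6: 67→91, due 60, tardiness 31
Sum = 0+0+0+0+0+5+9+31 = 45.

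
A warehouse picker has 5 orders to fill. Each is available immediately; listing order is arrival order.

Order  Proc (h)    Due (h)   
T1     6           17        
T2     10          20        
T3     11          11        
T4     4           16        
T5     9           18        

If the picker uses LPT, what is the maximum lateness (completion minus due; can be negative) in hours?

24

LPT (decreasing processing time): T3 T2 T5 T1 T4.
T3: 0→11, due 11, lateness 0
T2: 11→21, due 20, lateness 1
T5: 21→30, due 18, lateness 12
T1: 30→36, due 17, lateness 19
T4: 36→40, due 16, lateness 24
Maximum = 24.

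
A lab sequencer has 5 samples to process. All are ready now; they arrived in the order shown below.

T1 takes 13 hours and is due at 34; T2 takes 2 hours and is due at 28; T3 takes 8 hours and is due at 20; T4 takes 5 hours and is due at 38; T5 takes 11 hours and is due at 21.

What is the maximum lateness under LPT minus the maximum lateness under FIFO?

LPT (decreasing processing time): T1 T5 T3 T4 T2.
T1: 0→13, due 34, lateness -21
T5: 13→24, due 21, lateness 3
T3: 24→32, due 20, lateness 12
T4: 32→37, due 38, lateness -1
T2: 37→39, due 28, lateness 11
Maximum = 12.
FIFO (arrival order): T1 T2 T3 T4 T5.
T1: 0→13, due 34, lateness -21
T2: 13→15, due 28, lateness -13
T3: 15→23, due 20, lateness 3
T4: 23→28, due 38, lateness -10
T5: 28→39, due 21, lateness 18
Maximum = 18.
Difference = 12 − 18 = -6.

-6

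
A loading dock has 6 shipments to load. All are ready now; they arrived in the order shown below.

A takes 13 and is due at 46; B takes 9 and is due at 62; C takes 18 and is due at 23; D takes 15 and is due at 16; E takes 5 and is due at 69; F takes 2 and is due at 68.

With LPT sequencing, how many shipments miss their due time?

1

LPT (decreasing processing time): C D A B E F.
C: 0→18, due 23, tardiness 0
D: 18→33, due 16, tardiness 17
A: 33→46, due 46, tardiness 0
B: 46→55, due 62, tardiness 0
E: 55→60, due 69, tardiness 0
F: 60→62, due 68, tardiness 0
Late shipments: 1.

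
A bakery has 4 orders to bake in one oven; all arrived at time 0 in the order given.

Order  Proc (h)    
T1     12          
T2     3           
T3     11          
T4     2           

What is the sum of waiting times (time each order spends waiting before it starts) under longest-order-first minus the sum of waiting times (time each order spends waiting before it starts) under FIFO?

8

LPT (decreasing processing time): T1 T3 T2 T4.
T1: waits 0, runs 0→12
T3: waits 12, runs 12→23
T2: waits 23, runs 23→26
T4: waits 26, runs 26→28
Sum = 0+12+23+26 = 61.
FIFO (arrival order): T1 T2 T3 T4.
T1: waits 0, runs 0→12
T2: waits 12, runs 12→15
T3: waits 15, runs 15→26
T4: waits 26, runs 26→28
Sum = 0+12+15+26 = 53.
Difference = 61 − 53 = 8.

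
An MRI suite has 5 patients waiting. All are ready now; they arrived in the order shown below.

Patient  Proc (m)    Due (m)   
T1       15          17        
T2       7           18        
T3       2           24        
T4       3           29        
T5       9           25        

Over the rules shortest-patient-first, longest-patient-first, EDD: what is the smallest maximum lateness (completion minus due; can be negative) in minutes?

SPT (increasing processing time): T3 T4 T2 T5 T1.
T3: 0→2, due 24, lateness -22
T4: 2→5, due 29, lateness -24
T2: 5→12, due 18, lateness -6
T5: 12→21, due 25, lateness -4
T1: 21→36, due 17, lateness 19
Maximum = 19.
LPT (decreasing processing time): T1 T5 T2 T4 T3.
T1: 0→15, due 17, lateness -2
T5: 15→24, due 25, lateness -1
T2: 24→31, due 18, lateness 13
T4: 31→34, due 29, lateness 5
T3: 34→36, due 24, lateness 12
Maximum = 13.
EDD (increasing due date): T1 T2 T3 T5 T4.
T1: 0→15, due 17, lateness -2
T2: 15→22, due 18, lateness 4
T3: 22→24, due 24, lateness 0
T5: 24→33, due 25, lateness 8
T4: 33→36, due 29, lateness 7
Maximum = 8.
SPT 19, LPT 13, EDD 8 → minimum 8.

8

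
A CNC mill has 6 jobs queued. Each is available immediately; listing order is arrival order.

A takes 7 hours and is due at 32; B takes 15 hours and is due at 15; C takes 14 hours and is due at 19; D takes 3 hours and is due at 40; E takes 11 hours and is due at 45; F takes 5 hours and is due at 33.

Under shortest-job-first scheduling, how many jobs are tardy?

2

SPT (increasing processing time): D F A E C B.
D: 0→3, due 40, tardiness 0
F: 3→8, due 33, tardiness 0
A: 8→15, due 32, tardiness 0
E: 15→26, due 45, tardiness 0
C: 26→40, due 19, tardiness 21
B: 40→55, due 15, tardiness 40
Late jobs: 2.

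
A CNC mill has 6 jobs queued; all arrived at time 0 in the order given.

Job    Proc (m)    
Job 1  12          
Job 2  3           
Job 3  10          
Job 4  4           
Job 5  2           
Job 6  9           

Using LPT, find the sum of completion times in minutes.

178

LPT (decreasing processing time): Job 1 Job 3 Job 6 Job 4 Job 2 Job 5.
Job 1: 0→12
Job 3: 12→22
Job 6: 22→31
Job 4: 31→35
Job 2: 35→38
Job 5: 38→40
Sum = 12+22+31+35+38+40 = 178.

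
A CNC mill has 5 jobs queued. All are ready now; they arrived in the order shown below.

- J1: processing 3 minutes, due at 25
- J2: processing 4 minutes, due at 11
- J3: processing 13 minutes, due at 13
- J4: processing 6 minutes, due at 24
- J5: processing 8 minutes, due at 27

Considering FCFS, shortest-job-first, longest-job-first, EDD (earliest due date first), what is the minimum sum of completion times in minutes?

78

FIFO (arrival order): J1 J2 J3 J4 J5.
J1: 0→3
J2: 3→7
J3: 7→20
J4: 20→26
J5: 26→34
Sum = 3+7+20+26+34 = 90.
SPT (increasing processing time): J1 J2 J4 J5 J3.
J1: 0→3
J2: 3→7
J4: 7→13
J5: 13→21
J3: 21→34
Sum = 3+7+13+21+34 = 78.
LPT (decreasing processing time): J3 J5 J4 J2 J1.
J3: 0→13
J5: 13→21
J4: 21→27
J2: 27→31
J1: 31→34
Sum = 13+21+27+31+34 = 126.
EDD (increasing due date): J2 J3 J4 J1 J5.
J2: 0→4
J3: 4→17
J4: 17→23
J1: 23→26
J5: 26→34
Sum = 4+17+23+26+34 = 104.
FIFO 90, SPT 78, LPT 126, EDD 104 → minimum 78.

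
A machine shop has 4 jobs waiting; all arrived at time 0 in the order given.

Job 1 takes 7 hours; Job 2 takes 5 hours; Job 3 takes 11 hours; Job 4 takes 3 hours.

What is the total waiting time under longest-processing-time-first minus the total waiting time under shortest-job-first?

26

LPT (decreasing processing time): Job 3 Job 1 Job 2 Job 4.
Job 3: waits 0, runs 0→11
Job 1: waits 11, runs 11→18
Job 2: waits 18, runs 18→23
Job 4: waits 23, runs 23→26
Sum = 0+11+18+23 = 52.
SPT (increasing processing time): Job 4 Job 2 Job 1 Job 3.
Job 4: waits 0, runs 0→3
Job 2: waits 3, runs 3→8
Job 1: waits 8, runs 8→15
Job 3: waits 15, runs 15→26
Sum = 0+3+8+15 = 26.
Difference = 52 − 26 = 26.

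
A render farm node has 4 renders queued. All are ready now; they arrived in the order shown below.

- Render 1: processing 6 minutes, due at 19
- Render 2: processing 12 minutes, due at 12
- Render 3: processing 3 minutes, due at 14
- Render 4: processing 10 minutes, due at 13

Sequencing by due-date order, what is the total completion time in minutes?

90

EDD (increasing due date): Render 2 Render 4 Render 3 Render 1.
Render 2: 0→12
Render 4: 12→22
Render 3: 22→25
Render 1: 25→31
Sum = 12+22+25+31 = 90.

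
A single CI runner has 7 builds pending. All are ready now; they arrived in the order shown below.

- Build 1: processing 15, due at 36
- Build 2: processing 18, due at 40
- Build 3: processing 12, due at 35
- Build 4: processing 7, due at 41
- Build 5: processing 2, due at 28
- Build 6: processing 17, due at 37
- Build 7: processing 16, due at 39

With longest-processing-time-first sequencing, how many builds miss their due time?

LPT (decreasing processing time): Build 2 Build 6 Build 7 Build 1 Build 3 Build 4 Build 5.
Build 2: 0→18, due 40, tardiness 0
Build 6: 18→35, due 37, tardiness 0
Build 7: 35→51, due 39, tardiness 12
Build 1: 51→66, due 36, tardiness 30
Build 3: 66→78, due 35, tardiness 43
Build 4: 78→85, due 41, tardiness 44
Build 5: 85→87, due 28, tardiness 59
Late builds: 5.

5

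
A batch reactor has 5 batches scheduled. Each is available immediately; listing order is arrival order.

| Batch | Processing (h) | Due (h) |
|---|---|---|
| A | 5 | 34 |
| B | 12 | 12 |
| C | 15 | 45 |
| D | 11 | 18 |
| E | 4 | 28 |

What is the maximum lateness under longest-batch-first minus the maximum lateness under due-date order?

15

LPT (decreasing processing time): C B D A E.
C: 0→15, due 45, lateness -30
B: 15→27, due 12, lateness 15
D: 27→38, due 18, lateness 20
A: 38→43, due 34, lateness 9
E: 43→47, due 28, lateness 19
Maximum = 20.
EDD (increasing due date): B D E A C.
B: 0→12, due 12, lateness 0
D: 12→23, due 18, lateness 5
E: 23→27, due 28, lateness -1
A: 27→32, due 34, lateness -2
C: 32→47, due 45, lateness 2
Maximum = 5.
Difference = 20 − 5 = 15.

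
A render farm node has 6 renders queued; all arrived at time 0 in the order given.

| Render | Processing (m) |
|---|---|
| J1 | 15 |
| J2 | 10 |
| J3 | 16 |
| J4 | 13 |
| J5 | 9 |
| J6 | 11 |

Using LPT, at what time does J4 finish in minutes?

44

LPT (decreasing processing time): J3 J1 J4 J6 J2 J5.
J3: 0→16
J1: 16→31
J4: 31→44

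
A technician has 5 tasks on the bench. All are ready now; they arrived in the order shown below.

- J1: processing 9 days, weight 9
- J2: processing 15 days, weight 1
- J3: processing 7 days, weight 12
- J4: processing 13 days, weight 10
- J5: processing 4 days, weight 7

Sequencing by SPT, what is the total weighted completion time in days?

718

SPT (increasing processing time): J5 J3 J1 J4 J2.
J5: finishes 4, weight 7, w·C = 28
J3: finishes 11, weight 12, w·C = 132
J1: finishes 20, weight 9, w·C = 180
J4: finishes 33, weight 10, w·C = 330
J2: finishes 48, weight 1, w·C = 48
Sum = 28+132+180+330+48 = 718.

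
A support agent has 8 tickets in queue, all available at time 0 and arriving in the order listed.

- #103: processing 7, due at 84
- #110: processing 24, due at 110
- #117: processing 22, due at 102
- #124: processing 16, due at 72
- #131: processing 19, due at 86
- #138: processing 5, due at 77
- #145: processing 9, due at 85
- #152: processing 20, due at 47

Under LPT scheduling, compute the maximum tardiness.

LPT (decreasing processing time): #110 #117 #152 #131 #124 #145 #103 #138.
#110: 0→24, due 110, tardiness 0
#117: 24→46, due 102, tardiness 0
#152: 46→66, due 47, tardiness 19
#131: 66→85, due 86, tardiness 0
#124: 85→101, due 72, tardiness 29
#145: 101→110, due 85, tardiness 25
#103: 110→117, due 84, tardiness 33
#138: 117→122, due 77, tardiness 45
Maximum = 45.

45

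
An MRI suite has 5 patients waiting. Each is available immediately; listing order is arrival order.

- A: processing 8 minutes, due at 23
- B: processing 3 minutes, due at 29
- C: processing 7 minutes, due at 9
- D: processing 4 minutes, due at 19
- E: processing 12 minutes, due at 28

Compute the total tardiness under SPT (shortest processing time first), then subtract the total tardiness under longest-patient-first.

SPT (increasing processing time): B D C A E.
B: 0→3, due 29, tardiness 0
D: 3→7, due 19, tardiness 0
C: 7→14, due 9, tardiness 5
A: 14→22, due 23, tardiness 0
E: 22→34, due 28, tardiness 6
Sum = 0+0+5+0+6 = 11.
LPT (decreasing processing time): E A C D B.
E: 0→12, due 28, tardiness 0
A: 12→20, due 23, tardiness 0
C: 20→27, due 9, tardiness 18
D: 27→31, due 19, tardiness 12
B: 31→34, due 29, tardiness 5
Sum = 0+0+18+12+5 = 35.
Difference = 11 − 35 = -24.

-24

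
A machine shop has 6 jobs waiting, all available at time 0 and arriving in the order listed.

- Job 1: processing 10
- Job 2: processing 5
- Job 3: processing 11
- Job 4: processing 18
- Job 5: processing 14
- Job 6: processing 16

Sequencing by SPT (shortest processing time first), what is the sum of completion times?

216

SPT (increasing processing time): Job 2 Job 1 Job 3 Job 5 Job 6 Job 4.
Job 2: 0→5
Job 1: 5→15
Job 3: 15→26
Job 5: 26→40
Job 6: 40→56
Job 4: 56→74
Sum = 5+15+26+40+56+74 = 216.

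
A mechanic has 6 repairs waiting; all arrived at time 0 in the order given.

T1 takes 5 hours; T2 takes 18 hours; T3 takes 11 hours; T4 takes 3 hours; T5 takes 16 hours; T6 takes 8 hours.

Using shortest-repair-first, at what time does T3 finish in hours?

27

SPT (increasing processing time): T4 T1 T6 T3 T5 T2.
T4: 0→3
T1: 3→8
T6: 8→16
T3: 16→27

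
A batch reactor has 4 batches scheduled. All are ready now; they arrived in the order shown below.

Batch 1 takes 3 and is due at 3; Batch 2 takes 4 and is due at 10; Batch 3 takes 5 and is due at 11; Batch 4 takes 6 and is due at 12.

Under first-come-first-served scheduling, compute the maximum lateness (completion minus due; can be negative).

FIFO (arrival order): Batch 1 Batch 2 Batch 3 Batch 4.
Batch 1: 0→3, due 3, lateness 0
Batch 2: 3→7, due 10, lateness -3
Batch 3: 7→12, due 11, lateness 1
Batch 4: 12→18, due 12, lateness 6
Maximum = 6.

6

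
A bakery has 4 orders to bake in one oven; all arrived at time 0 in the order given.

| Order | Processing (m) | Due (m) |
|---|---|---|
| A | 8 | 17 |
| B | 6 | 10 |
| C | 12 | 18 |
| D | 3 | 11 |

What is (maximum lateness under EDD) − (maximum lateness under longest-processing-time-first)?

-7

EDD (increasing due date): B D A C.
B: 0→6, due 10, lateness -4
D: 6→9, due 11, lateness -2
A: 9→17, due 17, lateness 0
C: 17→29, due 18, lateness 11
Maximum = 11.
LPT (decreasing processing time): C A B D.
C: 0→12, due 18, lateness -6
A: 12→20, due 17, lateness 3
B: 20→26, due 10, lateness 16
D: 26→29, due 11, lateness 18
Maximum = 18.
Difference = 11 − 18 = -7.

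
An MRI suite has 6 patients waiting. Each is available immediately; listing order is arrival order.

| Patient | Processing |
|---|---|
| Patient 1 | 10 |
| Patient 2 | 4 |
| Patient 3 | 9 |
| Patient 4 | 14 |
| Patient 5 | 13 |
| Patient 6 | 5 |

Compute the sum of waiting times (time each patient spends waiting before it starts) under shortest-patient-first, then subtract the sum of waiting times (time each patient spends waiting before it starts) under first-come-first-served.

-34

SPT (increasing processing time): Patient 2 Patient 6 Patient 3 Patient 1 Patient 5 Patient 4.
Patient 2: waits 0, runs 0→4
Patient 6: waits 4, runs 4→9
Patient 3: waits 9, runs 9→18
Patient 1: waits 18, runs 18→28
Patient 5: waits 28, runs 28→41
Patient 4: waits 41, runs 41→55
Sum = 0+4+9+18+28+41 = 100.
FIFO (arrival order): Patient 1 Patient 2 Patient 3 Patient 4 Patient 5 Patient 6.
Patient 1: waits 0, runs 0→10
Patient 2: waits 10, runs 10→14
Patient 3: waits 14, runs 14→23
Patient 4: waits 23, runs 23→37
Patient 5: waits 37, runs 37→50
Patient 6: waits 50, runs 50→55
Sum = 0+10+14+23+37+50 = 134.
Difference = 100 − 134 = -34.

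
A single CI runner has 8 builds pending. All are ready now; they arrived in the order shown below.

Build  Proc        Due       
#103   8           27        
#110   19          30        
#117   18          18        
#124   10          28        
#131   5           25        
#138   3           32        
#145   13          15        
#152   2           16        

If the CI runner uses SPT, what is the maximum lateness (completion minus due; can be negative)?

48

SPT (increasing processing time): #152 #138 #131 #103 #124 #145 #117 #110.
#152: 0→2, due 16, lateness -14
#138: 2→5, due 32, lateness -27
#131: 5→10, due 25, lateness -15
#103: 10→18, due 27, lateness -9
#124: 18→28, due 28, lateness 0
#145: 28→41, due 15, lateness 26
#117: 41→59, due 18, lateness 41
#110: 59→78, due 30, lateness 48
Maximum = 48.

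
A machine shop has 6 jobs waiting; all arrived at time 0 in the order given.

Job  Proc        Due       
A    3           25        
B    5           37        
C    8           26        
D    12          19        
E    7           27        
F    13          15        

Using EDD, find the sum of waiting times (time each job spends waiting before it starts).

145

EDD (increasing due date): F D A C E B.
F: waits 0, runs 0→13
D: waits 13, runs 13→25
A: waits 25, runs 25→28
C: waits 28, runs 28→36
E: waits 36, runs 36→43
B: waits 43, runs 43→48
Sum = 0+13+25+28+36+43 = 145.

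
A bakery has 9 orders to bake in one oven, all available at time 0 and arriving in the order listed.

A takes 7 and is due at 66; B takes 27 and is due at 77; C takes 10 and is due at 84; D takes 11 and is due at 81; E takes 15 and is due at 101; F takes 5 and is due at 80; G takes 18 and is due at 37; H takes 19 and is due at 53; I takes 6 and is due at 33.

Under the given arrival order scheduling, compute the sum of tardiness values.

200

FIFO (arrival order): A B C D E F G H I.
A: 0→7, due 66, tardiness 0
B: 7→34, due 77, tardiness 0
C: 34→44, due 84, tardiness 0
D: 44→55, due 81, tardiness 0
E: 55→70, due 101, tardiness 0
F: 70→75, due 80, tardiness 0
G: 75→93, due 37, tardiness 56
H: 93→112, due 53, tardiness 59
I: 112→118, due 33, tardiness 85
Sum = 0+0+0+0+0+0+56+59+85 = 200.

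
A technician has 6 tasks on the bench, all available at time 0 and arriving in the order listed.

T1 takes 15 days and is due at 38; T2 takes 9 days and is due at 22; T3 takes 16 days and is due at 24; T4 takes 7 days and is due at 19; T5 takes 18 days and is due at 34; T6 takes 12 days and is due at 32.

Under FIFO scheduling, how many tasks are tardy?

5

FIFO (arrival order): T1 T2 T3 T4 T5 T6.
T1: 0→15, due 38, tardiness 0
T2: 15→24, due 22, tardiness 2
T3: 24→40, due 24, tardiness 16
T4: 40→47, due 19, tardiness 28
T5: 47→65, due 34, tardiness 31
T6: 65→77, due 32, tardiness 45
Late tasks: 5.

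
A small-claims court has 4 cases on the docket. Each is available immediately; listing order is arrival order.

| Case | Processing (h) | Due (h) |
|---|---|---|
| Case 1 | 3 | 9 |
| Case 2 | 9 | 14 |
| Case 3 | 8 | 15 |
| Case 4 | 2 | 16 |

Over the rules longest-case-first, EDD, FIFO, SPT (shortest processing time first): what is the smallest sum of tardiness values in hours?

8

LPT (decreasing processing time): Case 2 Case 3 Case 1 Case 4.
Case 2: 0→9, due 14, tardiness 0
Case 3: 9→17, due 15, tardiness 2
Case 1: 17→20, due 9, tardiness 11
Case 4: 20→22, due 16, tardiness 6
Sum = 0+2+11+6 = 19.
EDD (increasing due date): Case 1 Case 2 Case 3 Case 4.
Case 1: 0→3, due 9, tardiness 0
Case 2: 3→12, due 14, tardiness 0
Case 3: 12→20, due 15, tardiness 5
Case 4: 20→22, due 16, tardiness 6
Sum = 0+0+5+6 = 11.
FIFO (arrival order): Case 1 Case 2 Case 3 Case 4.
Case 1: 0→3, due 9, tardiness 0
Case 2: 3→12, due 14, tardiness 0
Case 3: 12→20, due 15, tardiness 5
Case 4: 20→22, due 16, tardiness 6
Sum = 0+0+5+6 = 11.
SPT (increasing processing time): Case 4 Case 1 Case 3 Case 2.
Case 4: 0→2, due 16, tardiness 0
Case 1: 2→5, due 9, tardiness 0
Case 3: 5→13, due 15, tardiness 0
Case 2: 13→22, due 14, tardiness 8
Sum = 0+0+0+8 = 8.
LPT 19, EDD 11, FIFO 11, SPT 8 → minimum 8.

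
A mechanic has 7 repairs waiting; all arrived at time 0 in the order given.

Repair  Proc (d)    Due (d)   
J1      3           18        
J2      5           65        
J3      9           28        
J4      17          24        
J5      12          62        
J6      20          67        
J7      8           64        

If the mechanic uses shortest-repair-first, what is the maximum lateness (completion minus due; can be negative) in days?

SPT (increasing processing time): J1 J2 J7 J3 J5 J4 J6.
J1: 0→3, due 18, lateness -15
J2: 3→8, due 65, lateness -57
J7: 8→16, due 64, lateness -48
J3: 16→25, due 28, lateness -3
J5: 25→37, due 62, lateness -25
J4: 37→54, due 24, lateness 30
J6: 54→74, due 67, lateness 7
Maximum = 30.

30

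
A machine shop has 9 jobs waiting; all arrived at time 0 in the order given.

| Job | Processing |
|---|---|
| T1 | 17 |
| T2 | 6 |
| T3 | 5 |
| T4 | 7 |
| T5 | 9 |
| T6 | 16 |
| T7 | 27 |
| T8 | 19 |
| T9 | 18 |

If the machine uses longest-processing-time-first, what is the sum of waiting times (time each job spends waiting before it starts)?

LPT (decreasing processing time): T7 T8 T9 T1 T6 T5 T4 T2 T3.
T7: waits 0, runs 0→27
T8: waits 27, runs 27→46
T9: waits 46, runs 46→64
T1: waits 64, runs 64→81
T6: waits 81, runs 81→97
T5: waits 97, runs 97→106
T4: waits 106, runs 106→113
T2: waits 113, runs 113→119
T3: waits 119, runs 119→124
Sum = 0+27+46+64+81+97+106+113+119 = 653.

653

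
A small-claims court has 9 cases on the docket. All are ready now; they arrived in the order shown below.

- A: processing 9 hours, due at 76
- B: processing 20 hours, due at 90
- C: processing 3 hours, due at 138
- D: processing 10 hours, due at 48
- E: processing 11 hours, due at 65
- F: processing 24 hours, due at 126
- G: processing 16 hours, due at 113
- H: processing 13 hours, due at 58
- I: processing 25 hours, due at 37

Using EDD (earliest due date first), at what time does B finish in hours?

EDD (increasing due date): I D H E A B G F C.
I: 0→25
D: 25→35
H: 35→48
E: 48→59
A: 59→68
B: 68→88

88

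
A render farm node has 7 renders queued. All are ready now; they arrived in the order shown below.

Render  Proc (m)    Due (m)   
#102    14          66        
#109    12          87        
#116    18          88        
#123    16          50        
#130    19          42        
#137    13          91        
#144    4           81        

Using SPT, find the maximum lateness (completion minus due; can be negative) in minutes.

SPT (increasing processing time): #144 #109 #137 #102 #123 #116 #130.
#144: 0→4, due 81, lateness -77
#109: 4→16, due 87, lateness -71
#137: 16→29, due 91, lateness -62
#102: 29→43, due 66, lateness -23
#123: 43→59, due 50, lateness 9
#116: 59→77, due 88, lateness -11
#130: 77→96, due 42, lateness 54
Maximum = 54.

54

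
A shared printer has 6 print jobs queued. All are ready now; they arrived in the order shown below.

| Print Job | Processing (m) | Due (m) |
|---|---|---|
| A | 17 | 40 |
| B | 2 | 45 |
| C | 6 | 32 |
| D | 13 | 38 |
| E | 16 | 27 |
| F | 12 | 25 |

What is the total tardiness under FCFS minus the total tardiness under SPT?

FIFO (arrival order): A B C D E F.
A: 0→17, due 40, tardiness 0
B: 17→19, due 45, tardiness 0
C: 19→25, due 32, tardiness 0
D: 25→38, due 38, tardiness 0
E: 38→54, due 27, tardiness 27
F: 54→66, due 25, tardiness 41
Sum = 0+0+0+0+27+41 = 68.
SPT (increasing processing time): B C F D E A.
B: 0→2, due 45, tardiness 0
C: 2→8, due 32, tardiness 0
F: 8→20, due 25, tardiness 0
D: 20→33, due 38, tardiness 0
E: 33→49, due 27, tardiness 22
A: 49→66, due 40, tardiness 26
Sum = 0+0+0+0+22+26 = 48.
Difference = 68 − 48 = 20.

20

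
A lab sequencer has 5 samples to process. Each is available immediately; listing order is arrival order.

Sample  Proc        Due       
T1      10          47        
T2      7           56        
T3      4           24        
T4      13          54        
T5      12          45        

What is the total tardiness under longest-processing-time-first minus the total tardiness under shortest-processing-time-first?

LPT (decreasing processing time): T4 T5 T1 T2 T3.
T4: 0→13, due 54, tardiness 0
T5: 13→25, due 45, tardiness 0
T1: 25→35, due 47, tardiness 0
T2: 35→42, due 56, tardiness 0
T3: 42→46, due 24, tardiness 22
Sum = 0+0+0+0+22 = 22.
SPT (increasing processing time): T3 T2 T1 T5 T4.
T3: 0→4, due 24, tardiness 0
T2: 4→11, due 56, tardiness 0
T1: 11→21, due 47, tardiness 0
T5: 21→33, due 45, tardiness 0
T4: 33→46, due 54, tardiness 0
Sum = 0+0+0+0+0 = 0.
Difference = 22 − 0 = 22.

22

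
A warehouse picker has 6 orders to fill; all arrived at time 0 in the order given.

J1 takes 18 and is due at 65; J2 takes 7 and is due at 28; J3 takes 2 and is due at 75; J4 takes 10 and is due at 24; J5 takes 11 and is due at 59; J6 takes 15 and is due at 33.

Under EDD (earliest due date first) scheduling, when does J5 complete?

EDD (increasing due date): J4 J2 J6 J5 J1 J3.
J4: 0→10
J2: 10→17
J6: 17→32
J5: 32→43

43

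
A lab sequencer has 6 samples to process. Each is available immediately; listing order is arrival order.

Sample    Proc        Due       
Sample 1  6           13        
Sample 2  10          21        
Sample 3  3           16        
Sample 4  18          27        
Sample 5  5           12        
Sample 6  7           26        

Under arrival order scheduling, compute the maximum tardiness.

FIFO (arrival order): Sample 1 Sample 2 Sample 3 Sample 4 Sample 5 Sample 6.
Sample 1: 0→6, due 13, tardiness 0
Sample 2: 6→16, due 21, tardiness 0
Sample 3: 16→19, due 16, tardiness 3
Sample 4: 19→37, due 27, tardiness 10
Sample 5: 37→42, due 12, tardiness 30
Sample 6: 42→49, due 26, tardiness 23
Maximum = 30.

30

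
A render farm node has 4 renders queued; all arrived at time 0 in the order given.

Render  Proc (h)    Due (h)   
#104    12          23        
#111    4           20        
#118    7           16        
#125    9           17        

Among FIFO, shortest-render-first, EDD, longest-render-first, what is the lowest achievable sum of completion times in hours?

FIFO (arrival order): #104 #111 #118 #125.
#104: 0→12
#111: 12→16
#118: 16→23
#125: 23→32
Sum = 12+16+23+32 = 83.
SPT (increasing processing time): #111 #118 #125 #104.
#111: 0→4
#118: 4→11
#125: 11→20
#104: 20→32
Sum = 4+11+20+32 = 67.
EDD (increasing due date): #118 #125 #111 #104.
#118: 0→7
#125: 7→16
#111: 16→20
#104: 20→32
Sum = 7+16+20+32 = 75.
LPT (decreasing processing time): #104 #125 #118 #111.
#104: 0→12
#125: 12→21
#118: 21→28
#111: 28→32
Sum = 12+21+28+32 = 93.
FIFO 83, SPT 67, EDD 75, LPT 93 → minimum 67.

67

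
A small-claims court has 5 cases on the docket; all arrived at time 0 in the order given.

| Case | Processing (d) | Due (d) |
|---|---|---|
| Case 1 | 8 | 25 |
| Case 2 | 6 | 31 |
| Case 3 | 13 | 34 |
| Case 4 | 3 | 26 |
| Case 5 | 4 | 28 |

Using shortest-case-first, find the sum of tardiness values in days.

SPT (increasing processing time): Case 4 Case 5 Case 2 Case 1 Case 3.
Case 4: 0→3, due 26, tardiness 0
Case 5: 3→7, due 28, tardiness 0
Case 2: 7→13, due 31, tardiness 0
Case 1: 13→21, due 25, tardiness 0
Case 3: 21→34, due 34, tardiness 0
Sum = 0+0+0+0+0 = 0.

0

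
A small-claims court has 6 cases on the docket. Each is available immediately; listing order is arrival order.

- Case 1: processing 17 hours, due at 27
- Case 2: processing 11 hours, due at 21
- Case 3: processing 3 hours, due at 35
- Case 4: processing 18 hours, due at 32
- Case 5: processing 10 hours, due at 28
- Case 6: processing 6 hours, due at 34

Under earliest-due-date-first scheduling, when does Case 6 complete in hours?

62

EDD (increasing due date): Case 2 Case 1 Case 5 Case 4 Case 6 Case 3.
Case 2: 0→11
Case 1: 11→28
Case 5: 28→38
Case 4: 38→56
Case 6: 56→62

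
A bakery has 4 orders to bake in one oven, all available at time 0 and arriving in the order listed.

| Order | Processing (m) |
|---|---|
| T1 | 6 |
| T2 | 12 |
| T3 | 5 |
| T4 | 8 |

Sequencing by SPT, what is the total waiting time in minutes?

35

SPT (increasing processing time): T3 T1 T4 T2.
T3: waits 0, runs 0→5
T1: waits 5, runs 5→11
T4: waits 11, runs 11→19
T2: waits 19, runs 19→31
Sum = 0+5+11+19 = 35.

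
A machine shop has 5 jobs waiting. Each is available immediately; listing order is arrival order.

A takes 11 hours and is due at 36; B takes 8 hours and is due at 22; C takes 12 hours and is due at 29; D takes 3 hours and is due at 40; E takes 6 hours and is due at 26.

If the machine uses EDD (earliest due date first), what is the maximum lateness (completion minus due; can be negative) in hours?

1

EDD (increasing due date): B E C A D.
B: 0→8, due 22, lateness -14
E: 8→14, due 26, lateness -12
C: 14→26, due 29, lateness -3
A: 26→37, due 36, lateness 1
D: 37→40, due 40, lateness 0
Maximum = 1.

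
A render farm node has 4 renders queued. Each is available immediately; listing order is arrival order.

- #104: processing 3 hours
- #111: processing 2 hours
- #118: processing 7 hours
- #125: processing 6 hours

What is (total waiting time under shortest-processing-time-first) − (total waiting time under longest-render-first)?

SPT (increasing processing time): #111 #104 #125 #118.
#111: waits 0, runs 0→2
#104: waits 2, runs 2→5
#125: waits 5, runs 5→11
#118: waits 11, runs 11→18
Sum = 0+2+5+11 = 18.
LPT (decreasing processing time): #118 #125 #104 #111.
#118: waits 0, runs 0→7
#125: waits 7, runs 7→13
#104: waits 13, runs 13→16
#111: waits 16, runs 16→18
Sum = 0+7+13+16 = 36.
Difference = 18 − 36 = -18.

-18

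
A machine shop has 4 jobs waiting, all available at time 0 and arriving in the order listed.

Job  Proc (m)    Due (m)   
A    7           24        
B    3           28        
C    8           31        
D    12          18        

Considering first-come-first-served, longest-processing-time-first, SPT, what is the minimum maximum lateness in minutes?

FIFO (arrival order): A B C D.
A: 0→7, due 24, lateness -17
B: 7→10, due 28, lateness -18
C: 10→18, due 31, lateness -13
D: 18→30, due 18, lateness 12
Maximum = 12.
LPT (decreasing processing time): D C A B.
D: 0→12, due 18, lateness -6
C: 12→20, due 31, lateness -11
A: 20→27, due 24, lateness 3
B: 27→30, due 28, lateness 2
Maximum = 3.
SPT (increasing processing time): B A C D.
B: 0→3, due 28, lateness -25
A: 3→10, due 24, lateness -14
C: 10→18, due 31, lateness -13
D: 18→30, due 18, lateness 12
Maximum = 12.
FIFO 12, LPT 3, SPT 12 → minimum 3.

3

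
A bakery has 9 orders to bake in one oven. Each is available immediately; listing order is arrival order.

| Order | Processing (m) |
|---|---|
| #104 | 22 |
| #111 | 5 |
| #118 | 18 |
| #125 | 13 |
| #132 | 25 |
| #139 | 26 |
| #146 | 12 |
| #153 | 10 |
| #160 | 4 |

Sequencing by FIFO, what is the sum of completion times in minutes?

FIFO (arrival order): #104 #111 #118 #125 #132 #139 #146 #153 #160.
#104: 0→22
#111: 22→27
#118: 27→45
#125: 45→58
#132: 58→83
#139: 83→109
#146: 109→121
#153: 121→131
#160: 131→135
Sum = 22+27+45+58+83+109+121+131+135 = 731.

731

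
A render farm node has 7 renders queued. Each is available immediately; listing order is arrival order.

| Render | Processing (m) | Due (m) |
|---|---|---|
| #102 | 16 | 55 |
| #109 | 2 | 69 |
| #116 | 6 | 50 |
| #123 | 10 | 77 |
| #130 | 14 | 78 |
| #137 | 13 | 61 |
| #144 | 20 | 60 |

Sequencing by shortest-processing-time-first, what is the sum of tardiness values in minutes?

SPT (increasing processing time): #109 #116 #123 #137 #130 #102 #144.
#109: 0→2, due 69, tardiness 0
#116: 2→8, due 50, tardiness 0
#123: 8→18, due 77, tardiness 0
#137: 18→31, due 61, tardiness 0
#130: 31→45, due 78, tardiness 0
#102: 45→61, due 55, tardiness 6
#144: 61→81, due 60, tardiness 21
Sum = 0+0+0+0+0+6+21 = 27.

27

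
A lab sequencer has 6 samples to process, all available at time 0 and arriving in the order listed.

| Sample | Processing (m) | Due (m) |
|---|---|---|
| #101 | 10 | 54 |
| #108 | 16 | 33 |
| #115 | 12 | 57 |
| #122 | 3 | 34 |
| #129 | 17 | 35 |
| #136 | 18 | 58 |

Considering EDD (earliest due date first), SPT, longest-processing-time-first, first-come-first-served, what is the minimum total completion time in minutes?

EDD (increasing due date): #108 #122 #129 #101 #115 #136.
#108: 0→16
#122: 16→19
#129: 19→36
#101: 36→46
#115: 46→58
#136: 58→76
Sum = 16+19+36+46+58+76 = 251.
SPT (increasing processing time): #122 #101 #115 #108 #129 #136.
#122: 0→3
#101: 3→13
#115: 13→25
#108: 25→41
#129: 41→58
#136: 58→76
Sum = 3+13+25+41+58+76 = 216.
LPT (decreasing processing time): #136 #129 #108 #115 #101 #122.
#136: 0→18
#129: 18→35
#108: 35→51
#115: 51→63
#101: 63→73
#122: 73→76
Sum = 18+35+51+63+73+76 = 316.
FIFO (arrival order): #101 #108 #115 #122 #129 #136.
#101: 0→10
#108: 10→26
#115: 26→38
#122: 38→41
#129: 41→58
#136: 58→76
Sum = 10+26+38+41+58+76 = 249.
EDD 251, SPT 216, LPT 316, FIFO 249 → minimum 216.

216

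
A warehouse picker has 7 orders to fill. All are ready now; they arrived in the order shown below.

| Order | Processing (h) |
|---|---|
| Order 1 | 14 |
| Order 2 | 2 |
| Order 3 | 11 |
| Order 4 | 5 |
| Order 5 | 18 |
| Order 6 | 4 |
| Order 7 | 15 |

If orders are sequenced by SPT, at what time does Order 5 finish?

69

SPT (increasing processing time): Order 2 Order 6 Order 4 Order 3 Order 1 Order 7 Order 5.
Order 2: 0→2
Order 6: 2→6
Order 4: 6→11
Order 3: 11→22
Order 1: 22→36
Order 7: 36→51
Order 5: 51→69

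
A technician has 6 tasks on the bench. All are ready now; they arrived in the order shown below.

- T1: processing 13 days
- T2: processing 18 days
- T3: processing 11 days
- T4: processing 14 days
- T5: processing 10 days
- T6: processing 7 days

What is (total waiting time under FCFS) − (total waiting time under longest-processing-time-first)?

-9

FIFO (arrival order): T1 T2 T3 T4 T5 T6.
T1: waits 0, runs 0→13
T2: waits 13, runs 13→31
T3: waits 31, runs 31→42
T4: waits 42, runs 42→56
T5: waits 56, runs 56→66
T6: waits 66, runs 66→73
Sum = 0+13+31+42+56+66 = 208.
LPT (decreasing processing time): T2 T4 T1 T3 T5 T6.
T2: waits 0, runs 0→18
T4: waits 18, runs 18→32
T1: waits 32, runs 32→45
T3: waits 45, runs 45→56
T5: waits 56, runs 56→66
T6: waits 66, runs 66→73
Sum = 0+18+32+45+56+66 = 217.
Difference = 208 − 217 = -9.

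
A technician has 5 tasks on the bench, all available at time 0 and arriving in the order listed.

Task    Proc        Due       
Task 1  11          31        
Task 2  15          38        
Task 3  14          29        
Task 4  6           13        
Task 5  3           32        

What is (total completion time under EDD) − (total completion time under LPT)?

EDD (increasing due date): Task 4 Task 3 Task 1 Task 5 Task 2.
Task 4: 0→6
Task 3: 6→20
Task 1: 20→31
Task 5: 31→34
Task 2: 34→49
Sum = 6+20+31+34+49 = 140.
LPT (decreasing processing time): Task 2 Task 3 Task 1 Task 4 Task 5.
Task 2: 0→15
Task 3: 15→29
Task 1: 29→40
Task 4: 40→46
Task 5: 46→49
Sum = 15+29+40+46+49 = 179.
Difference = 140 − 179 = -39.

-39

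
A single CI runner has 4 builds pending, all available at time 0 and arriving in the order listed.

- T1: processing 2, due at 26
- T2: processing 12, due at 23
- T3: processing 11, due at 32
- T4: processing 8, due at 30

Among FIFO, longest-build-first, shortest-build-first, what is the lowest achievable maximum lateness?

FIFO (arrival order): T1 T2 T3 T4.
T1: 0→2, due 26, lateness -24
T2: 2→14, due 23, lateness -9
T3: 14→25, due 32, lateness -7
T4: 25→33, due 30, lateness 3
Maximum = 3.
LPT (decreasing processing time): T2 T3 T4 T1.
T2: 0→12, due 23, lateness -11
T3: 12→23, due 32, lateness -9
T4: 23→31, due 30, lateness 1
T1: 31→33, due 26, lateness 7
Maximum = 7.
SPT (increasing processing time): T1 T4 T3 T2.
T1: 0→2, due 26, lateness -24
T4: 2→10, due 30, lateness -20
T3: 10→21, due 32, lateness -11
T2: 21→33, due 23, lateness 10
Maximum = 10.
FIFO 3, LPT 7, SPT 10 → minimum 3.

3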